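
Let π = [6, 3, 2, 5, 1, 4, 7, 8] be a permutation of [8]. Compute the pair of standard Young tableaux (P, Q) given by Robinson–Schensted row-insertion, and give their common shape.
P = [1, 4, 7, 8] / [2, 5] / [3] / [6];  Q = [1, 4, 7, 8] / [2, 6] / [3] / [5];  common shape = (4, 2, 1, 1)

Row-insert the values π_1, π_2, … into P one at a time, bumping the leftmost entry strictly greater than the inserted value down to the next row. The recording tableau Q records, in position (i, j), the step at which that cell was added to P.
  Insert 6 (step 1): P = [6];  Q = [1]
  Insert 3 (step 2): P = [3] / [6];  Q = [1] / [2]
  Insert 2 (step 3): P = [2] / [3] / [6];  Q = [1] / [2] / [3]
  Insert 5 (step 4): P = [2, 5] / [3] / [6];  Q = [1, 4] / [2] / [3]
  Insert 1 (step 5): P = [1, 5] / [2] / [3] / [6];  Q = [1, 4] / [2] / [3] / [5]
  Insert 4 (step 6): P = [1, 4] / [2, 5] / [3] / [6];  Q = [1, 4] / [2, 6] / [3] / [5]
  Insert 7 (step 7): P = [1, 4, 7] / [2, 5] / [3] / [6];  Q = [1, 4, 7] / [2, 6] / [3] / [5]
  Insert 8 (step 8): P = [1, 4, 7, 8] / [2, 5] / [3] / [6];  Q = [1, 4, 7, 8] / [2, 6] / [3] / [5]
Final shape: (4, 2, 1, 1).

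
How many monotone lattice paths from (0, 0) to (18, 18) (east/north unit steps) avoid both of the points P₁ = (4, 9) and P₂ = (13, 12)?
Number of paths = 6160978450

Inclusion–exclusion. Total paths: C(36, 18) = 9075135300. Through P₁: C(13, 4)·C(23, 14) = 584290850. Through P₂: C(25, 13)·C(11, 5) = 2402538600. Since P₁ is strictly southwest of P₂, a monotone path through both must visit P₁ then P₂; paths through both = C(13, 4)·C(12, 9)·C(11, 5) = 72672600. Avoid both = 9075135300 − 584290850 − 2402538600 + 72672600 = 6160978450.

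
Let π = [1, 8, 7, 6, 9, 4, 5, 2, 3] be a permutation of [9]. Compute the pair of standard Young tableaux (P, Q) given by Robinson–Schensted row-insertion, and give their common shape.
P = [1, 2, 3] / [4, 5] / [6, 9] / [7] / [8];  Q = [1, 2, 5] / [3, 7] / [4, 9] / [6] / [8];  common shape = (3, 2, 2, 1, 1)

Row-insert the values π_1, π_2, … into P one at a time, bumping the leftmost entry strictly greater than the inserted value down to the next row. The recording tableau Q records, in position (i, j), the step at which that cell was added to P.
  Insert 1 (step 1): P = [1];  Q = [1]
  Insert 8 (step 2): P = [1, 8];  Q = [1, 2]
  Insert 7 (step 3): P = [1, 7] / [8];  Q = [1, 2] / [3]
  Insert 6 (step 4): P = [1, 6] / [7] / [8];  Q = [1, 2] / [3] / [4]
  Insert 9 (step 5): P = [1, 6, 9] / [7] / [8];  Q = [1, 2, 5] / [3] / [4]
  Insert 4 (step 6): P = [1, 4, 9] / [6] / [7] / [8];  Q = [1, 2, 5] / [3] / [4] / [6]
  Insert 5 (step 7): P = [1, 4, 5] / [6, 9] / [7] / [8];  Q = [1, 2, 5] / [3, 7] / [4] / [6]
  Insert 2 (step 8): P = [1, 2, 5] / [4, 9] / [6] / [7] / [8];  Q = [1, 2, 5] / [3, 7] / [4] / [6] / [8]
  Insert 3 (step 9): P = [1, 2, 3] / [4, 5] / [6, 9] / [7] / [8];  Q = [1, 2, 5] / [3, 7] / [4, 9] / [6] / [8]
Final shape: (3, 2, 2, 1, 1).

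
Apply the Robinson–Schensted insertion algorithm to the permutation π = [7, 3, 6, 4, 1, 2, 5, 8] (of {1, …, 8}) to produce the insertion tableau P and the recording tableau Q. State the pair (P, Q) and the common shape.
P = [1, 2, 5, 8] / [3, 4] / [6] / [7];  Q = [1, 3, 7, 8] / [2, 6] / [4] / [5];  common shape = (4, 2, 1, 1)

Row-insert the values π_1, π_2, … into P one at a time, bumping the leftmost entry strictly greater than the inserted value down to the next row. The recording tableau Q records, in position (i, j), the step at which that cell was added to P.
  Insert 7 (step 1): P = [7];  Q = [1]
  Insert 3 (step 2): P = [3] / [7];  Q = [1] / [2]
  Insert 6 (step 3): P = [3, 6] / [7];  Q = [1, 3] / [2]
  Insert 4 (step 4): P = [3, 4] / [6] / [7];  Q = [1, 3] / [2] / [4]
  Insert 1 (step 5): P = [1, 4] / [3] / [6] / [7];  Q = [1, 3] / [2] / [4] / [5]
  Insert 2 (step 6): P = [1, 2] / [3, 4] / [6] / [7];  Q = [1, 3] / [2, 6] / [4] / [5]
  Insert 5 (step 7): P = [1, 2, 5] / [3, 4] / [6] / [7];  Q = [1, 3, 7] / [2, 6] / [4] / [5]
  Insert 8 (step 8): P = [1, 2, 5, 8] / [3, 4] / [6] / [7];  Q = [1, 3, 7, 8] / [2, 6] / [4] / [5]
Final shape: (4, 2, 1, 1).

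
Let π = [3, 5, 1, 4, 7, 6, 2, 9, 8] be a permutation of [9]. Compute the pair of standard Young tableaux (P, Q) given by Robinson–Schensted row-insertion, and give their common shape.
P = [1, 2, 6, 8] / [3, 4, 7, 9] / [5];  Q = [1, 2, 5, 8] / [3, 4, 6, 9] / [7];  common shape = (4, 4, 1)

Row-insert the values π_1, π_2, … into P one at a time, bumping the leftmost entry strictly greater than the inserted value down to the next row. The recording tableau Q records, in position (i, j), the step at which that cell was added to P.
  Insert 3 (step 1): P = [3];  Q = [1]
  Insert 5 (step 2): P = [3, 5];  Q = [1, 2]
  Insert 1 (step 3): P = [1, 5] / [3];  Q = [1, 2] / [3]
  Insert 4 (step 4): P = [1, 4] / [3, 5];  Q = [1, 2] / [3, 4]
  Insert 7 (step 5): P = [1, 4, 7] / [3, 5];  Q = [1, 2, 5] / [3, 4]
  Insert 6 (step 6): P = [1, 4, 6] / [3, 5, 7];  Q = [1, 2, 5] / [3, 4, 6]
  Insert 2 (step 7): P = [1, 2, 6] / [3, 4, 7] / [5];  Q = [1, 2, 5] / [3, 4, 6] / [7]
  Insert 9 (step 8): P = [1, 2, 6, 9] / [3, 4, 7] / [5];  Q = [1, 2, 5, 8] / [3, 4, 6] / [7]
  Insert 8 (step 9): P = [1, 2, 6, 8] / [3, 4, 7, 9] / [5];  Q = [1, 2, 5, 8] / [3, 4, 6, 9] / [7]
Final shape: (4, 4, 1).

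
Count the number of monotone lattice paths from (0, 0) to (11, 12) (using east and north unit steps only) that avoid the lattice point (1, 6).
Number of paths = 1296022

Total paths from (0, 0) to (11, 12): C(23, 11) = 1352078. Paths through (1, 6): (paths (0, 0) → (1, 6)) × (paths (1, 6) → (11, 12)) = C(7, 1) · C(16, 10) = 7 · 8008 = 56056. Avoidance count = 1352078 − 56056 = 1296022.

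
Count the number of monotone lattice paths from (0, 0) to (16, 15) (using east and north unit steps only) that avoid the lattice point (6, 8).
Number of paths = 242137851

Total paths from (0, 0) to (16, 15): C(31, 16) = 300540195. Paths through (6, 8): (paths (0, 0) → (6, 8)) × (paths (6, 8) → (16, 15)) = C(14, 6) · C(17, 10) = 3003 · 19448 = 58402344. Avoidance count = 300540195 − 58402344 = 242137851.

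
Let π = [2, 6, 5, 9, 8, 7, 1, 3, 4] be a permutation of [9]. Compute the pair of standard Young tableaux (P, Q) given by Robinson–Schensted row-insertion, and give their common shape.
P = [1, 3, 4] / [2, 5, 7] / [6, 8] / [9];  Q = [1, 2, 4] / [3, 5, 9] / [6, 8] / [7];  common shape = (3, 3, 2, 1)

Row-insert the values π_1, π_2, … into P one at a time, bumping the leftmost entry strictly greater than the inserted value down to the next row. The recording tableau Q records, in position (i, j), the step at which that cell was added to P.
  Insert 2 (step 1): P = [2];  Q = [1]
  Insert 6 (step 2): P = [2, 6];  Q = [1, 2]
  Insert 5 (step 3): P = [2, 5] / [6];  Q = [1, 2] / [3]
  Insert 9 (step 4): P = [2, 5, 9] / [6];  Q = [1, 2, 4] / [3]
  Insert 8 (step 5): P = [2, 5, 8] / [6, 9];  Q = [1, 2, 4] / [3, 5]
  Insert 7 (step 6): P = [2, 5, 7] / [6, 8] / [9];  Q = [1, 2, 4] / [3, 5] / [6]
  Insert 1 (step 7): P = [1, 5, 7] / [2, 8] / [6] / [9];  Q = [1, 2, 4] / [3, 5] / [6] / [7]
  Insert 3 (step 8): P = [1, 3, 7] / [2, 5] / [6, 8] / [9];  Q = [1, 2, 4] / [3, 5] / [6, 8] / [7]
  Insert 4 (step 9): P = [1, 3, 4] / [2, 5, 7] / [6, 8] / [9];  Q = [1, 2, 4] / [3, 5, 9] / [6, 8] / [7]
Final shape: (3, 3, 2, 1).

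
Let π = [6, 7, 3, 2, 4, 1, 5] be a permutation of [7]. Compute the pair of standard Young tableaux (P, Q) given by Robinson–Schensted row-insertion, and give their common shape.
P = [1, 4, 5] / [2, 7] / [3] / [6];  Q = [1, 2, 7] / [3, 5] / [4] / [6];  common shape = (3, 2, 1, 1)

Row-insert the values π_1, π_2, … into P one at a time, bumping the leftmost entry strictly greater than the inserted value down to the next row. The recording tableau Q records, in position (i, j), the step at which that cell was added to P.
  Insert 6 (step 1): P = [6];  Q = [1]
  Insert 7 (step 2): P = [6, 7];  Q = [1, 2]
  Insert 3 (step 3): P = [3, 7] / [6];  Q = [1, 2] / [3]
  Insert 2 (step 4): P = [2, 7] / [3] / [6];  Q = [1, 2] / [3] / [4]
  Insert 4 (step 5): P = [2, 4] / [3, 7] / [6];  Q = [1, 2] / [3, 5] / [4]
  Insert 1 (step 6): P = [1, 4] / [2, 7] / [3] / [6];  Q = [1, 2] / [3, 5] / [4] / [6]
  Insert 5 (step 7): P = [1, 4, 5] / [2, 7] / [3] / [6];  Q = [1, 2, 7] / [3, 5] / [4] / [6]
Final shape: (3, 2, 1, 1).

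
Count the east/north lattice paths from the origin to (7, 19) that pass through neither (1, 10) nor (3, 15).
Number of paths = 561795

Inclusion–exclusion. Total paths: C(26, 7) = 657800. Through P₁: C(11, 1)·C(15, 6) = 55055. Through P₂: C(18, 3)·C(8, 4) = 57120. Since P₁ is strictly southwest of P₂, a monotone path through both must visit P₁ then P₂; paths through both = C(11, 1)·C(7, 2)·C(8, 4) = 16170. Avoid both = 657800 − 55055 − 57120 + 16170 = 561795.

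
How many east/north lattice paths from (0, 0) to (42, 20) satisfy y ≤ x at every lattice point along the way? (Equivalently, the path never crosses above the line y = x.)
Number of paths = 4924395459336045

By the reflection principle (André's argument), the number of monotone paths to (42, 20) with n ≤ m that never go above y = x is C(62, 42) − C(62, 43) = 9206478467454345 − 4282083008118300 = 4924395459336045.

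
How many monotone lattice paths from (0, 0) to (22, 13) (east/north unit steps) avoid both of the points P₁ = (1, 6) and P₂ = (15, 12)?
Number of paths = 1331149200

Inclusion–exclusion. Total paths: C(35, 22) = 1476337800. Through P₁: C(7, 1)·C(28, 21) = 8288280. Through P₂: C(27, 15)·C(8, 7) = 139070880. Since P₁ is strictly southwest of P₂, a monotone path through both must visit P₁ then P₂; paths through both = C(7, 1)·C(20, 14)·C(8, 7) = 2170560. Avoid both = 1476337800 − 8288280 − 139070880 + 2170560 = 1331149200.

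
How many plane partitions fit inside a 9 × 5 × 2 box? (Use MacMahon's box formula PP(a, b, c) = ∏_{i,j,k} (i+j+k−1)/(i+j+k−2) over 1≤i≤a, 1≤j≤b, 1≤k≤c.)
PP(9, 5, 2) = 1002001

Evaluate the triple product over i = 1..9, j = 1..5, k = 1..2. The factors are (2/1) · (3/2) · (3/2) · (4/3) · (4/3) · (5/4) · (5/4) · (6/5) · … (90 factors total). The numerators and denominators telescope so the product is an integer; carrying out the multiplication exactly gives PP(9, 5, 2) = 1002001.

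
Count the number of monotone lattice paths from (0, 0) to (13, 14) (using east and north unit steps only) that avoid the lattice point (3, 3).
Number of paths = 13003980

Total paths from (0, 0) to (13, 14): C(27, 13) = 20058300. Paths through (3, 3): (paths (0, 0) → (3, 3)) × (paths (3, 3) → (13, 14)) = C(6, 3) · C(21, 10) = 20 · 352716 = 7054320. Avoidance count = 20058300 − 7054320 = 13003980.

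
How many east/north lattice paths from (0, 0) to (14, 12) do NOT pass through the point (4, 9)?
Number of paths = 9453210

Total paths from (0, 0) to (14, 12): C(26, 14) = 9657700. Paths through (4, 9): (paths (0, 0) → (4, 9)) × (paths (4, 9) → (14, 12)) = C(13, 4) · C(13, 10) = 715 · 286 = 204490. Avoidance count = 9657700 − 204490 = 9453210.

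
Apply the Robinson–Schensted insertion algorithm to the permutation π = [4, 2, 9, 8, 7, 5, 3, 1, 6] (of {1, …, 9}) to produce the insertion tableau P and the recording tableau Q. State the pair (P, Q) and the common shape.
P = [1, 3, 6] / [2, 5] / [4] / [7] / [8] / [9];  Q = [1, 3, 9] / [2, 4] / [5] / [6] / [7] / [8];  common shape = (3, 2, 1, 1, 1, 1)

Row-insert the values π_1, π_2, … into P one at a time, bumping the leftmost entry strictly greater than the inserted value down to the next row. The recording tableau Q records, in position (i, j), the step at which that cell was added to P.
  Insert 4 (step 1): P = [4];  Q = [1]
  Insert 2 (step 2): P = [2] / [4];  Q = [1] / [2]
  Insert 9 (step 3): P = [2, 9] / [4];  Q = [1, 3] / [2]
  Insert 8 (step 4): P = [2, 8] / [4, 9];  Q = [1, 3] / [2, 4]
  Insert 7 (step 5): P = [2, 7] / [4, 8] / [9];  Q = [1, 3] / [2, 4] / [5]
  Insert 5 (step 6): P = [2, 5] / [4, 7] / [8] / [9];  Q = [1, 3] / [2, 4] / [5] / [6]
  Insert 3 (step 7): P = [2, 3] / [4, 5] / [7] / [8] / [9];  Q = [1, 3] / [2, 4] / [5] / [6] / [7]
  Insert 1 (step 8): P = [1, 3] / [2, 5] / [4] / [7] / [8] / [9];  Q = [1, 3] / [2, 4] / [5] / [6] / [7] / [8]
  Insert 6 (step 9): P = [1, 3, 6] / [2, 5] / [4] / [7] / [8] / [9];  Q = [1, 3, 9] / [2, 4] / [5] / [6] / [7] / [8]
Final shape: (3, 2, 1, 1, 1, 1).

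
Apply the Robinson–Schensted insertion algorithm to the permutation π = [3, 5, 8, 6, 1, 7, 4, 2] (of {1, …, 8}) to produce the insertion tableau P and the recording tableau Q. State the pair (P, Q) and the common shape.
P = [1, 2, 6, 7] / [3, 4] / [5] / [8];  Q = [1, 2, 3, 6] / [4, 7] / [5] / [8];  common shape = (4, 2, 1, 1)

Row-insert the values π_1, π_2, … into P one at a time, bumping the leftmost entry strictly greater than the inserted value down to the next row. The recording tableau Q records, in position (i, j), the step at which that cell was added to P.
  Insert 3 (step 1): P = [3];  Q = [1]
  Insert 5 (step 2): P = [3, 5];  Q = [1, 2]
  Insert 8 (step 3): P = [3, 5, 8];  Q = [1, 2, 3]
  Insert 6 (step 4): P = [3, 5, 6] / [8];  Q = [1, 2, 3] / [4]
  Insert 1 (step 5): P = [1, 5, 6] / [3] / [8];  Q = [1, 2, 3] / [4] / [5]
  Insert 7 (step 6): P = [1, 5, 6, 7] / [3] / [8];  Q = [1, 2, 3, 6] / [4] / [5]
  Insert 4 (step 7): P = [1, 4, 6, 7] / [3, 5] / [8];  Q = [1, 2, 3, 6] / [4, 7] / [5]
  Insert 2 (step 8): P = [1, 2, 6, 7] / [3, 4] / [5] / [8];  Q = [1, 2, 3, 6] / [4, 7] / [5] / [8]
Final shape: (4, 2, 1, 1).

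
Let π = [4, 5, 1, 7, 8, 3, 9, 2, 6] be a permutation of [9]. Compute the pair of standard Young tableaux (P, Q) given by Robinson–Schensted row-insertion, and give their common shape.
P = [1, 2, 6, 8, 9] / [3, 5, 7] / [4];  Q = [1, 2, 4, 5, 7] / [3, 6, 9] / [8];  common shape = (5, 3, 1)

Row-insert the values π_1, π_2, … into P one at a time, bumping the leftmost entry strictly greater than the inserted value down to the next row. The recording tableau Q records, in position (i, j), the step at which that cell was added to P.
  Insert 4 (step 1): P = [4];  Q = [1]
  Insert 5 (step 2): P = [4, 5];  Q = [1, 2]
  Insert 1 (step 3): P = [1, 5] / [4];  Q = [1, 2] / [3]
  Insert 7 (step 4): P = [1, 5, 7] / [4];  Q = [1, 2, 4] / [3]
  Insert 8 (step 5): P = [1, 5, 7, 8] / [4];  Q = [1, 2, 4, 5] / [3]
  Insert 3 (step 6): P = [1, 3, 7, 8] / [4, 5];  Q = [1, 2, 4, 5] / [3, 6]
  Insert 9 (step 7): P = [1, 3, 7, 8, 9] / [4, 5];  Q = [1, 2, 4, 5, 7] / [3, 6]
  Insert 2 (step 8): P = [1, 2, 7, 8, 9] / [3, 5] / [4];  Q = [1, 2, 4, 5, 7] / [3, 6] / [8]
  Insert 6 (step 9): P = [1, 2, 6, 8, 9] / [3, 5, 7] / [4];  Q = [1, 2, 4, 5, 7] / [3, 6, 9] / [8]
Final shape: (5, 3, 1).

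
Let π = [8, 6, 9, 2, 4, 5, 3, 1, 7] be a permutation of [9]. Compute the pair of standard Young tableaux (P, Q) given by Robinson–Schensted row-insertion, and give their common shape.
P = [1, 3, 5, 7] / [2, 9] / [4] / [6] / [8];  Q = [1, 3, 6, 9] / [2, 5] / [4] / [7] / [8];  common shape = (4, 2, 1, 1, 1)

Row-insert the values π_1, π_2, … into P one at a time, bumping the leftmost entry strictly greater than the inserted value down to the next row. The recording tableau Q records, in position (i, j), the step at which that cell was added to P.
  Insert 8 (step 1): P = [8];  Q = [1]
  Insert 6 (step 2): P = [6] / [8];  Q = [1] / [2]
  Insert 9 (step 3): P = [6, 9] / [8];  Q = [1, 3] / [2]
  Insert 2 (step 4): P = [2, 9] / [6] / [8];  Q = [1, 3] / [2] / [4]
  Insert 4 (step 5): P = [2, 4] / [6, 9] / [8];  Q = [1, 3] / [2, 5] / [4]
  Insert 5 (step 6): P = [2, 4, 5] / [6, 9] / [8];  Q = [1, 3, 6] / [2, 5] / [4]
  Insert 3 (step 7): P = [2, 3, 5] / [4, 9] / [6] / [8];  Q = [1, 3, 6] / [2, 5] / [4] / [7]
  Insert 1 (step 8): P = [1, 3, 5] / [2, 9] / [4] / [6] / [8];  Q = [1, 3, 6] / [2, 5] / [4] / [7] / [8]
  Insert 7 (step 9): P = [1, 3, 5, 7] / [2, 9] / [4] / [6] / [8];  Q = [1, 3, 6, 9] / [2, 5] / [4] / [7] / [8]
Final shape: (4, 2, 1, 1, 1).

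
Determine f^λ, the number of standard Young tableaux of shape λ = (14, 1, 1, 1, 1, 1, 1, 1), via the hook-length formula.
# SYT of shape (14, 1, 1, 1, 1, 1, 1, 1) = 77520

Hook-length formula: f^λ = n! / Π hook(c), product over all cells c of the Young diagram. For λ = (14, 1, 1, 1, 1, 1, 1, 1), n = 21 boxes. Hook lengths by row (left-to-right, top-to-bottom): [21, 13, 12, 11, 10, 9, 8, 7, 6, 5, 4, 3, 2, 1]; [7]; [6]; [5]; [4]; [3]; [2]; [1]. Product of hooks = 659067881472000. So f^λ = 21! / 659067881472000 = 51090942171709440000 / 659067881472000 = 77520.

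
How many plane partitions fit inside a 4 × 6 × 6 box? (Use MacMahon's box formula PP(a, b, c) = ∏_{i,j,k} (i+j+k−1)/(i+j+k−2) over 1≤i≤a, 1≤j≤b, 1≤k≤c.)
PP(4, 6, 6) = 1447482465

Evaluate the triple product over i = 1..4, j = 1..6, k = 1..6. The factors are (2/1) · (3/2) · (4/3) · (5/4) · (6/5) · (7/6) · (3/2) · (4/3) · … (144 factors total). The numerators and denominators telescope so the product is an integer; carrying out the multiplication exactly gives PP(4, 6, 6) = 1447482465.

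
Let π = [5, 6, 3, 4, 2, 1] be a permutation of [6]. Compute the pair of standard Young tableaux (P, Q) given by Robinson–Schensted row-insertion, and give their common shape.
P = [1, 4] / [2, 6] / [3] / [5];  Q = [1, 2] / [3, 4] / [5] / [6];  common shape = (2, 2, 1, 1)

Row-insert the values π_1, π_2, … into P one at a time, bumping the leftmost entry strictly greater than the inserted value down to the next row. The recording tableau Q records, in position (i, j), the step at which that cell was added to P.
  Insert 5 (step 1): P = [5];  Q = [1]
  Insert 6 (step 2): P = [5, 6];  Q = [1, 2]
  Insert 3 (step 3): P = [3, 6] / [5];  Q = [1, 2] / [3]
  Insert 4 (step 4): P = [3, 4] / [5, 6];  Q = [1, 2] / [3, 4]
  Insert 2 (step 5): P = [2, 4] / [3, 6] / [5];  Q = [1, 2] / [3, 4] / [5]
  Insert 1 (step 6): P = [1, 4] / [2, 6] / [3] / [5];  Q = [1, 2] / [3, 4] / [5] / [6]
Final shape: (2, 2, 1, 1).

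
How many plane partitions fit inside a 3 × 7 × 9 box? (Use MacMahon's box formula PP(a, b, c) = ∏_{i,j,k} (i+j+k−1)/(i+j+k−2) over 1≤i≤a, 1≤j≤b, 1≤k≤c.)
PP(3, 7, 9) = 24584605760

Evaluate the triple product over i = 1..3, j = 1..7, k = 1..9. The factors are (2/1) · (3/2) · (4/3) · (5/4) · (6/5) · (7/6) · (8/7) · (9/8) · … (189 factors total). The numerators and denominators telescope so the product is an integer; carrying out the multiplication exactly gives PP(3, 7, 9) = 24584605760.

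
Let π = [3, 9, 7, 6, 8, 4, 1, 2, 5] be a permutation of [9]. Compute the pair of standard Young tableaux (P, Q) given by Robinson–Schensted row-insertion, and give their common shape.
P = [1, 2, 5] / [3, 4, 8] / [6] / [7] / [9];  Q = [1, 2, 5] / [3, 8, 9] / [4] / [6] / [7];  common shape = (3, 3, 1, 1, 1)

Row-insert the values π_1, π_2, … into P one at a time, bumping the leftmost entry strictly greater than the inserted value down to the next row. The recording tableau Q records, in position (i, j), the step at which that cell was added to P.
  Insert 3 (step 1): P = [3];  Q = [1]
  Insert 9 (step 2): P = [3, 9];  Q = [1, 2]
  Insert 7 (step 3): P = [3, 7] / [9];  Q = [1, 2] / [3]
  Insert 6 (step 4): P = [3, 6] / [7] / [9];  Q = [1, 2] / [3] / [4]
  Insert 8 (step 5): P = [3, 6, 8] / [7] / [9];  Q = [1, 2, 5] / [3] / [4]
  Insert 4 (step 6): P = [3, 4, 8] / [6] / [7] / [9];  Q = [1, 2, 5] / [3] / [4] / [6]
  Insert 1 (step 7): P = [1, 4, 8] / [3] / [6] / [7] / [9];  Q = [1, 2, 5] / [3] / [4] / [6] / [7]
  Insert 2 (step 8): P = [1, 2, 8] / [3, 4] / [6] / [7] / [9];  Q = [1, 2, 5] / [3, 8] / [4] / [6] / [7]
  Insert 5 (step 9): P = [1, 2, 5] / [3, 4, 8] / [6] / [7] / [9];  Q = [1, 2, 5] / [3, 8, 9] / [4] / [6] / [7]
Final shape: (3, 3, 1, 1, 1).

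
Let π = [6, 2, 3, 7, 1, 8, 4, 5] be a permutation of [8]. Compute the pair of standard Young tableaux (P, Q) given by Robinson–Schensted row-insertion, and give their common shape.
P = [1, 3, 4, 5] / [2, 7, 8] / [6];  Q = [1, 3, 4, 6] / [2, 7, 8] / [5];  common shape = (4, 3, 1)

Row-insert the values π_1, π_2, … into P one at a time, bumping the leftmost entry strictly greater than the inserted value down to the next row. The recording tableau Q records, in position (i, j), the step at which that cell was added to P.
  Insert 6 (step 1): P = [6];  Q = [1]
  Insert 2 (step 2): P = [2] / [6];  Q = [1] / [2]
  Insert 3 (step 3): P = [2, 3] / [6];  Q = [1, 3] / [2]
  Insert 7 (step 4): P = [2, 3, 7] / [6];  Q = [1, 3, 4] / [2]
  Insert 1 (step 5): P = [1, 3, 7] / [2] / [6];  Q = [1, 3, 4] / [2] / [5]
  Insert 8 (step 6): P = [1, 3, 7, 8] / [2] / [6];  Q = [1, 3, 4, 6] / [2] / [5]
  Insert 4 (step 7): P = [1, 3, 4, 8] / [2, 7] / [6];  Q = [1, 3, 4, 6] / [2, 7] / [5]
  Insert 5 (step 8): P = [1, 3, 4, 5] / [2, 7, 8] / [6];  Q = [1, 3, 4, 6] / [2, 7, 8] / [5]
Final shape: (4, 3, 1).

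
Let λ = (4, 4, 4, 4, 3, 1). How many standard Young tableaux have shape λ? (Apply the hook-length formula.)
# SYT of shape (4, 4, 4, 4, 3, 1) = 13856700

Hook-length formula: f^λ = n! / Π hook(c), product over all cells c of the Young diagram. For λ = (4, 4, 4, 4, 3, 1), n = 20 boxes. Hook lengths by row (left-to-right, top-to-bottom): [9, 7, 6, 4]; [8, 6, 5, 3]; [7, 5, 4, 2]; [6, 4, 3, 1]; [4, 2, 1]; [1]. Product of hooks = 175575859200. So f^λ = 20! / 175575859200 = 2432902008176640000 / 175575859200 = 13856700.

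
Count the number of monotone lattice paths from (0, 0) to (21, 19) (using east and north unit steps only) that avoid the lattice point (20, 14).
Number of paths = 122930554560

Total paths from (0, 0) to (21, 19): C(40, 21) = 131282408400. Paths through (20, 14): (paths (0, 0) → (20, 14)) × (paths (20, 14) → (21, 19)) = C(34, 20) · C(6, 1) = 1391975640 · 6 = 8351853840. Avoidance count = 131282408400 − 8351853840 = 122930554560.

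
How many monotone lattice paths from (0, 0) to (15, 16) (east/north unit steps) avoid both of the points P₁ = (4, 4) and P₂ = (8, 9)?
Number of paths = 152733055

Inclusion–exclusion. Total paths: C(31, 15) = 300540195. Through P₁: C(8, 4)·C(23, 11) = 94645460. Through P₂: C(17, 8)·C(14, 7) = 83431920. Since P₁ is strictly southwest of P₂, a monotone path through both must visit P₁ then P₂; paths through both = C(8, 4)·C(9, 4)·C(14, 7) = 30270240. Avoid both = 300540195 − 94645460 − 83431920 + 30270240 = 152733055.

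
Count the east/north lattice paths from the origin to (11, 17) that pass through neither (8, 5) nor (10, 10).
Number of paths = 19626763

Inclusion–exclusion. Total paths: C(28, 11) = 21474180. Through P₁: C(13, 8)·C(15, 3) = 585585. Through P₂: C(20, 10)·C(8, 1) = 1478048. Since P₁ is strictly southwest of P₂, a monotone path through both must visit P₁ then P₂; paths through both = C(13, 8)·C(7, 2)·C(8, 1) = 216216. Avoid both = 21474180 − 585585 − 1478048 + 216216 = 19626763.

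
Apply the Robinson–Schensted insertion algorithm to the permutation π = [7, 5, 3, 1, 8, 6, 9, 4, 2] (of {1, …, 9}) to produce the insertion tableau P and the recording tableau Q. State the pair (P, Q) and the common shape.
P = [1, 2, 9] / [3, 4] / [5, 6] / [7, 8];  Q = [1, 5, 7] / [2, 6] / [3, 8] / [4, 9];  common shape = (3, 2, 2, 2)

Row-insert the values π_1, π_2, … into P one at a time, bumping the leftmost entry strictly greater than the inserted value down to the next row. The recording tableau Q records, in position (i, j), the step at which that cell was added to P.
  Insert 7 (step 1): P = [7];  Q = [1]
  Insert 5 (step 2): P = [5] / [7];  Q = [1] / [2]
  Insert 3 (step 3): P = [3] / [5] / [7];  Q = [1] / [2] / [3]
  Insert 1 (step 4): P = [1] / [3] / [5] / [7];  Q = [1] / [2] / [3] / [4]
  Insert 8 (step 5): P = [1, 8] / [3] / [5] / [7];  Q = [1, 5] / [2] / [3] / [4]
  Insert 6 (step 6): P = [1, 6] / [3, 8] / [5] / [7];  Q = [1, 5] / [2, 6] / [3] / [4]
  Insert 9 (step 7): P = [1, 6, 9] / [3, 8] / [5] / [7];  Q = [1, 5, 7] / [2, 6] / [3] / [4]
  Insert 4 (step 8): P = [1, 4, 9] / [3, 6] / [5, 8] / [7];  Q = [1, 5, 7] / [2, 6] / [3, 8] / [4]
  Insert 2 (step 9): P = [1, 2, 9] / [3, 4] / [5, 6] / [7, 8];  Q = [1, 5, 7] / [2, 6] / [3, 8] / [4, 9]
Final shape: (3, 2, 2, 2).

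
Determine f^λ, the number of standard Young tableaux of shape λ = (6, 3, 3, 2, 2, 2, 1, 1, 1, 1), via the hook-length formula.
# SYT of shape (6, 3, 3, 2, 2, 2, 1, 1, 1, 1) = 651819168

Hook-length formula: f^λ = n! / Π hook(c), product over all cells c of the Young diagram. For λ = (6, 3, 3, 2, 2, 2, 1, 1, 1, 1), n = 22 boxes. Hook lengths by row (left-to-right, top-to-bottom): [15, 10, 6, 3, 2, 1]; [11, 6, 2]; [10, 5, 1]; [8, 3]; [7, 2]; [6, 1]; [4]; [3]; [2]; [1]. Product of hooks = 1724405760000. So f^λ = 22! / 1724405760000 = 1124000727777607680000 / 1724405760000 = 651819168.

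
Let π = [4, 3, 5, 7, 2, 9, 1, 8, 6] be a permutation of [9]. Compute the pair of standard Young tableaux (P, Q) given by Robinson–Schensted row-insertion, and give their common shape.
P = [1, 5, 6, 8] / [2, 7] / [3, 9] / [4];  Q = [1, 3, 4, 6] / [2, 8] / [5, 9] / [7];  common shape = (4, 2, 2, 1)

Row-insert the values π_1, π_2, … into P one at a time, bumping the leftmost entry strictly greater than the inserted value down to the next row. The recording tableau Q records, in position (i, j), the step at which that cell was added to P.
  Insert 4 (step 1): P = [4];  Q = [1]
  Insert 3 (step 2): P = [3] / [4];  Q = [1] / [2]
  Insert 5 (step 3): P = [3, 5] / [4];  Q = [1, 3] / [2]
  Insert 7 (step 4): P = [3, 5, 7] / [4];  Q = [1, 3, 4] / [2]
  Insert 2 (step 5): P = [2, 5, 7] / [3] / [4];  Q = [1, 3, 4] / [2] / [5]
  Insert 9 (step 6): P = [2, 5, 7, 9] / [3] / [4];  Q = [1, 3, 4, 6] / [2] / [5]
  Insert 1 (step 7): P = [1, 5, 7, 9] / [2] / [3] / [4];  Q = [1, 3, 4, 6] / [2] / [5] / [7]
  Insert 8 (step 8): P = [1, 5, 7, 8] / [2, 9] / [3] / [4];  Q = [1, 3, 4, 6] / [2, 8] / [5] / [7]
  Insert 6 (step 9): P = [1, 5, 6, 8] / [2, 7] / [3, 9] / [4];  Q = [1, 3, 4, 6] / [2, 8] / [5, 9] / [7]
Final shape: (4, 2, 2, 1).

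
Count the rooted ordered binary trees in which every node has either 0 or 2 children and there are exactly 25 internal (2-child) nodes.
C_25 = 4861946401452

These full binary trees are counted by the Catalan number C_n = (1/(n + 1)) · C(2n, n). For n = 25: C_25 = (1/26) · C(50, 25) = 126410606437752/26 = 4861946401452.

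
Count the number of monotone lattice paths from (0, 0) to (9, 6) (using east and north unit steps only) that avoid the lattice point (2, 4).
Number of paths = 4465

Total paths from (0, 0) to (9, 6): C(15, 9) = 5005. Paths through (2, 4): (paths (0, 0) → (2, 4)) × (paths (2, 4) → (9, 6)) = C(6, 2) · C(9, 7) = 15 · 36 = 540. Avoidance count = 5005 − 540 = 4465.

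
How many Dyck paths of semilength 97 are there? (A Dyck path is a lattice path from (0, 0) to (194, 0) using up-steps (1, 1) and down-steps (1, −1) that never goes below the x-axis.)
C_97 = 14657929356129575437016877846657032761712954950899755100

These Dyck paths are counted by the Catalan number C_n = (1/(n + 1)) · C(2n, n). For n = 97: C_97 = (1/98) · C(194, 97) = 1436477076900698392827654028972389210647869585188175999800/98 = 14657929356129575437016877846657032761712954950899755100.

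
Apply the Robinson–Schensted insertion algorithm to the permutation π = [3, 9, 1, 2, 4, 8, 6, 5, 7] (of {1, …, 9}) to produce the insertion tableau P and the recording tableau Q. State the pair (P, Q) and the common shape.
P = [1, 2, 4, 5, 7] / [3, 6] / [8] / [9];  Q = [1, 2, 5, 6, 9] / [3, 4] / [7] / [8];  common shape = (5, 2, 1, 1)

Row-insert the values π_1, π_2, … into P one at a time, bumping the leftmost entry strictly greater than the inserted value down to the next row. The recording tableau Q records, in position (i, j), the step at which that cell was added to P.
  Insert 3 (step 1): P = [3];  Q = [1]
  Insert 9 (step 2): P = [3, 9];  Q = [1, 2]
  Insert 1 (step 3): P = [1, 9] / [3];  Q = [1, 2] / [3]
  Insert 2 (step 4): P = [1, 2] / [3, 9];  Q = [1, 2] / [3, 4]
  Insert 4 (step 5): P = [1, 2, 4] / [3, 9];  Q = [1, 2, 5] / [3, 4]
  Insert 8 (step 6): P = [1, 2, 4, 8] / [3, 9];  Q = [1, 2, 5, 6] / [3, 4]
  Insert 6 (step 7): P = [1, 2, 4, 6] / [3, 8] / [9];  Q = [1, 2, 5, 6] / [3, 4] / [7]
  Insert 5 (step 8): P = [1, 2, 4, 5] / [3, 6] / [8] / [9];  Q = [1, 2, 5, 6] / [3, 4] / [7] / [8]
  Insert 7 (step 9): P = [1, 2, 4, 5, 7] / [3, 6] / [8] / [9];  Q = [1, 2, 5, 6, 9] / [3, 4] / [7] / [8]
Final shape: (5, 2, 1, 1).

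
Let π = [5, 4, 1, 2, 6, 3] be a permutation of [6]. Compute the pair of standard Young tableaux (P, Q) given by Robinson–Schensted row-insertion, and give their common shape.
P = [1, 2, 3] / [4, 6] / [5];  Q = [1, 4, 5] / [2, 6] / [3];  common shape = (3, 2, 1)

Row-insert the values π_1, π_2, … into P one at a time, bumping the leftmost entry strictly greater than the inserted value down to the next row. The recording tableau Q records, in position (i, j), the step at which that cell was added to P.
  Insert 5 (step 1): P = [5];  Q = [1]
  Insert 4 (step 2): P = [4] / [5];  Q = [1] / [2]
  Insert 1 (step 3): P = [1] / [4] / [5];  Q = [1] / [2] / [3]
  Insert 2 (step 4): P = [1, 2] / [4] / [5];  Q = [1, 4] / [2] / [3]
  Insert 6 (step 5): P = [1, 2, 6] / [4] / [5];  Q = [1, 4, 5] / [2] / [3]
  Insert 3 (step 6): P = [1, 2, 3] / [4, 6] / [5];  Q = [1, 4, 5] / [2, 6] / [3]
Final shape: (3, 2, 1).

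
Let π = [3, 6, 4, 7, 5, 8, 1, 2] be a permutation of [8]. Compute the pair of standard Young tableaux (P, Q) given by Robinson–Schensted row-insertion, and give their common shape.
P = [1, 2, 5, 8] / [3, 4] / [6, 7];  Q = [1, 2, 4, 6] / [3, 5] / [7, 8];  common shape = (4, 2, 2)

Row-insert the values π_1, π_2, … into P one at a time, bumping the leftmost entry strictly greater than the inserted value down to the next row. The recording tableau Q records, in position (i, j), the step at which that cell was added to P.
  Insert 3 (step 1): P = [3];  Q = [1]
  Insert 6 (step 2): P = [3, 6];  Q = [1, 2]
  Insert 4 (step 3): P = [3, 4] / [6];  Q = [1, 2] / [3]
  Insert 7 (step 4): P = [3, 4, 7] / [6];  Q = [1, 2, 4] / [3]
  Insert 5 (step 5): P = [3, 4, 5] / [6, 7];  Q = [1, 2, 4] / [3, 5]
  Insert 8 (step 6): P = [3, 4, 5, 8] / [6, 7];  Q = [1, 2, 4, 6] / [3, 5]
  Insert 1 (step 7): P = [1, 4, 5, 8] / [3, 7] / [6];  Q = [1, 2, 4, 6] / [3, 5] / [7]
  Insert 2 (step 8): P = [1, 2, 5, 8] / [3, 4] / [6, 7];  Q = [1, 2, 4, 6] / [3, 5] / [7, 8]
Final shape: (4, 2, 2).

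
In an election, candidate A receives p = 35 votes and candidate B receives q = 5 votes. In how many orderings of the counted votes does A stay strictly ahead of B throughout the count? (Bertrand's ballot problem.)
Strict-lead orderings = 493506

Total orderings of the 40 votes with 35 for A: C(40, 35) = 658008. By the Bertrand ballot formula (Cycle Lemma / reflection principle), the number of orderings in which A is strictly ahead of B throughout is (p − q)/(p + q) · C(p + q, p) = (35 − 5)/(35 + 5) · 658008 = 493506.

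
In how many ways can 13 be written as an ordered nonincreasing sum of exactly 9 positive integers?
p(13, 9 parts) = 5

Partitions of n into exactly k parts ↔ partitions of n − k into at most k parts (subtract 1 from each part). For n = 13, k = 9, the partitions are: 5+1+1+1+1+1+1+1+1, 4+2+1+1+1+1+1+1+1, 3+3+1+1+1+1+1+1+1, 3+2+2+1+1+1+1+1+1, 2+2+2+2+1+1+1+1+1. Count = 5.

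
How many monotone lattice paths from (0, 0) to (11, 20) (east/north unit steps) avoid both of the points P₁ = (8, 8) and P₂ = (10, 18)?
Number of paths = 41995395

Inclusion–exclusion. Total paths: C(31, 11) = 84672315. Through P₁: C(16, 8)·C(15, 3) = 5855850. Through P₂: C(28, 10)·C(3, 1) = 39369330. Since P₁ is strictly southwest of P₂, a monotone path through both must visit P₁ then P₂; paths through both = C(16, 8)·C(12, 2)·C(3, 1) = 2548260. Avoid both = 84672315 − 5855850 − 39369330 + 2548260 = 41995395.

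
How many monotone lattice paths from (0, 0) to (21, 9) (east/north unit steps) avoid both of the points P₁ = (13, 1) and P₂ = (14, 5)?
Number of paths = 10312830

Inclusion–exclusion. Total paths: C(30, 21) = 14307150. Through P₁: C(14, 13)·C(16, 8) = 180180. Through P₂: C(19, 14)·C(11, 7) = 3837240. Since P₁ is strictly southwest of P₂, a monotone path through both must visit P₁ then P₂; paths through both = C(14, 13)·C(5, 1)·C(11, 7) = 23100. Avoid both = 14307150 − 180180 − 3837240 + 23100 = 10312830.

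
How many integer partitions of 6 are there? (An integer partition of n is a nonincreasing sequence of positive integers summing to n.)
p(6) = 11

List all partitions of 6: 6, 5+1, 4+2, 4+1+1, 3+3, 3+2+1, 3+1+1+1, 2+2+2, 2+2+1+1, 2+1+1+1+1, 1+1+1+1+1+1. Counting them gives p(6) = 11.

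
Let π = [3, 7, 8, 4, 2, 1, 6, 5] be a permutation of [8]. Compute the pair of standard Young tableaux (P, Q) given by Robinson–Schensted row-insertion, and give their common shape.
P = [1, 4, 5] / [2, 6] / [3, 8] / [7];  Q = [1, 2, 3] / [4, 7] / [5, 8] / [6];  common shape = (3, 2, 2, 1)

Row-insert the values π_1, π_2, … into P one at a time, bumping the leftmost entry strictly greater than the inserted value down to the next row. The recording tableau Q records, in position (i, j), the step at which that cell was added to P.
  Insert 3 (step 1): P = [3];  Q = [1]
  Insert 7 (step 2): P = [3, 7];  Q = [1, 2]
  Insert 8 (step 3): P = [3, 7, 8];  Q = [1, 2, 3]
  Insert 4 (step 4): P = [3, 4, 8] / [7];  Q = [1, 2, 3] / [4]
  Insert 2 (step 5): P = [2, 4, 8] / [3] / [7];  Q = [1, 2, 3] / [4] / [5]
  Insert 1 (step 6): P = [1, 4, 8] / [2] / [3] / [7];  Q = [1, 2, 3] / [4] / [5] / [6]
  Insert 6 (step 7): P = [1, 4, 6] / [2, 8] / [3] / [7];  Q = [1, 2, 3] / [4, 7] / [5] / [6]
  Insert 5 (step 8): P = [1, 4, 5] / [2, 6] / [3, 8] / [7];  Q = [1, 2, 3] / [4, 7] / [5, 8] / [6]
Final shape: (3, 2, 2, 1).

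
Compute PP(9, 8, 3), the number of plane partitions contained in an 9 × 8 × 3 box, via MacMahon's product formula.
PP(9, 8, 3) = 198520691512

Evaluate the triple product over i = 1..9, j = 1..8, k = 1..3. The factors are (2/1) · (3/2) · (4/3) · (3/2) · (4/3) · (5/4) · (4/3) · (5/4) · … (216 factors total). The numerators and denominators telescope so the product is an integer; carrying out the multiplication exactly gives PP(9, 8, 3) = 198520691512.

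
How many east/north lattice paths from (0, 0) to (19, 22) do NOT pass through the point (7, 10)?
Number of paths = 192072244312

Total paths from (0, 0) to (19, 22): C(41, 19) = 244662670200. Paths through (7, 10): (paths (0, 0) → (7, 10)) × (paths (7, 10) → (19, 22)) = C(17, 7) · C(24, 12) = 19448 · 2704156 = 52590425888. Avoidance count = 244662670200 − 52590425888 = 192072244312.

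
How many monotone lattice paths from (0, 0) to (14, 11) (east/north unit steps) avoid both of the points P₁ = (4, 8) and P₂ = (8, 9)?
Number of paths = 3704450

Inclusion–exclusion. Total paths: C(25, 14) = 4457400. Through P₁: C(12, 4)·C(13, 10) = 141570. Through P₂: C(17, 8)·C(8, 6) = 680680. Since P₁ is strictly southwest of P₂, a monotone path through both must visit P₁ then P₂; paths through both = C(12, 4)·C(5, 4)·C(8, 6) = 69300. Avoid both = 4457400 − 141570 − 680680 + 69300 = 3704450.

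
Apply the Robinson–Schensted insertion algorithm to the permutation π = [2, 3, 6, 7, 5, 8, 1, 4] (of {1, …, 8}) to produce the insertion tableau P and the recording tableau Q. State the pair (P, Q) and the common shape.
P = [1, 3, 4, 7, 8] / [2, 5] / [6];  Q = [1, 2, 3, 4, 6] / [5, 8] / [7];  common shape = (5, 2, 1)

Row-insert the values π_1, π_2, … into P one at a time, bumping the leftmost entry strictly greater than the inserted value down to the next row. The recording tableau Q records, in position (i, j), the step at which that cell was added to P.
  Insert 2 (step 1): P = [2];  Q = [1]
  Insert 3 (step 2): P = [2, 3];  Q = [1, 2]
  Insert 6 (step 3): P = [2, 3, 6];  Q = [1, 2, 3]
  Insert 7 (step 4): P = [2, 3, 6, 7];  Q = [1, 2, 3, 4]
  Insert 5 (step 5): P = [2, 3, 5, 7] / [6];  Q = [1, 2, 3, 4] / [5]
  Insert 8 (step 6): P = [2, 3, 5, 7, 8] / [6];  Q = [1, 2, 3, 4, 6] / [5]
  Insert 1 (step 7): P = [1, 3, 5, 7, 8] / [2] / [6];  Q = [1, 2, 3, 4, 6] / [5] / [7]
  Insert 4 (step 8): P = [1, 3, 4, 7, 8] / [2, 5] / [6];  Q = [1, 2, 3, 4, 6] / [5, 8] / [7]
Final shape: (5, 2, 1).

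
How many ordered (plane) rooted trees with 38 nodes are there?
C_37 = 45950804324621742364

These ordered rooted trees are counted by the Catalan number C_n = (1/(n + 1)) · C(2n, n). For n = 37: C_37 = (1/38) · C(74, 37) = 1746130564335626209832/38 = 45950804324621742364.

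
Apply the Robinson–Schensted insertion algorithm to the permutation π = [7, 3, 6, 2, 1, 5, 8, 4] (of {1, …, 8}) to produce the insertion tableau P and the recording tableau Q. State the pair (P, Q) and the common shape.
P = [1, 4, 8] / [2, 5] / [3, 6] / [7];  Q = [1, 3, 7] / [2, 6] / [4, 8] / [5];  common shape = (3, 2, 2, 1)

Row-insert the values π_1, π_2, … into P one at a time, bumping the leftmost entry strictly greater than the inserted value down to the next row. The recording tableau Q records, in position (i, j), the step at which that cell was added to P.
  Insert 7 (step 1): P = [7];  Q = [1]
  Insert 3 (step 2): P = [3] / [7];  Q = [1] / [2]
  Insert 6 (step 3): P = [3, 6] / [7];  Q = [1, 3] / [2]
  Insert 2 (step 4): P = [2, 6] / [3] / [7];  Q = [1, 3] / [2] / [4]
  Insert 1 (step 5): P = [1, 6] / [2] / [3] / [7];  Q = [1, 3] / [2] / [4] / [5]
  Insert 5 (step 6): P = [1, 5] / [2, 6] / [3] / [7];  Q = [1, 3] / [2, 6] / [4] / [5]
  Insert 8 (step 7): P = [1, 5, 8] / [2, 6] / [3] / [7];  Q = [1, 3, 7] / [2, 6] / [4] / [5]
  Insert 4 (step 8): P = [1, 4, 8] / [2, 5] / [3, 6] / [7];  Q = [1, 3, 7] / [2, 6] / [4, 8] / [5]
Final shape: (3, 2, 2, 1).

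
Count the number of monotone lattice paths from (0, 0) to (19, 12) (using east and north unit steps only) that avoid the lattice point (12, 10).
Number of paths = 117841269

Total paths from (0, 0) to (19, 12): C(31, 19) = 141120525. Paths through (12, 10): (paths (0, 0) → (12, 10)) × (paths (12, 10) → (19, 12)) = C(22, 12) · C(9, 7) = 646646 · 36 = 23279256. Avoidance count = 141120525 − 23279256 = 117841269.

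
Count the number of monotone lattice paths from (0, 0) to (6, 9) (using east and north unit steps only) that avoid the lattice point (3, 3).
Number of paths = 3325

Total paths from (0, 0) to (6, 9): C(15, 6) = 5005. Paths through (3, 3): (paths (0, 0) → (3, 3)) × (paths (3, 3) → (6, 9)) = C(6, 3) · C(9, 3) = 20 · 84 = 1680. Avoidance count = 5005 − 1680 = 3325.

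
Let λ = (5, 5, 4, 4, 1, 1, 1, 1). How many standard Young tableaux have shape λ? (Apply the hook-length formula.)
# SYT of shape (5, 5, 4, 4, 1, 1, 1, 1) = 678978300

Hook-length formula: f^λ = n! / Π hook(c), product over all cells c of the Young diagram. For λ = (5, 5, 4, 4, 1, 1, 1, 1), n = 22 boxes. Hook lengths by row (left-to-right, top-to-bottom): [12, 7, 6, 5, 2]; [11, 6, 5, 4, 1]; [9, 4, 3, 2]; [8, 3, 2, 1]; [4]; [3]; [2]; [1]. Product of hooks = 1655429529600. So f^λ = 22! / 1655429529600 = 1124000727777607680000 / 1655429529600 = 678978300.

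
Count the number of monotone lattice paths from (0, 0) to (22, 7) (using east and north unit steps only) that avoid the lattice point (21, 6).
Number of paths = 968760

Total paths from (0, 0) to (22, 7): C(29, 22) = 1560780. Paths through (21, 6): (paths (0, 0) → (21, 6)) × (paths (21, 6) → (22, 7)) = C(27, 21) · C(2, 1) = 296010 · 2 = 592020. Avoidance count = 1560780 − 592020 = 968760.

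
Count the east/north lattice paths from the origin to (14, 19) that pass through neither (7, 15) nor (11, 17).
Number of paths = 573369480

Inclusion–exclusion. Total paths: C(33, 14) = 818809200. Through P₁: C(22, 7)·C(11, 7) = 56279520. Through P₂: C(28, 11)·C(5, 3) = 214741800. Since P₁ is strictly southwest of P₂, a monotone path through both must visit P₁ then P₂; paths through both = C(22, 7)·C(6, 4)·C(5, 3) = 25581600. Avoid both = 818809200 − 56279520 − 214741800 + 25581600 = 573369480.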